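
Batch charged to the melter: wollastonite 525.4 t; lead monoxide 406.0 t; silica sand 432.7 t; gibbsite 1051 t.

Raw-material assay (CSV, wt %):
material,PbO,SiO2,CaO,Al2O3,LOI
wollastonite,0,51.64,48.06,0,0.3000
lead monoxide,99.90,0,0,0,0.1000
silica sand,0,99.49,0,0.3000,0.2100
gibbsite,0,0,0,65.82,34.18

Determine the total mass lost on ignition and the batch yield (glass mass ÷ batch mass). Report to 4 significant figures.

LOI loss = 362.1 t; glass = 2053 t; yield = 85.01%

Working values are shown (rounded to four significant figures) across the worked steps. All arithmetic keeps full float precision in all steps. Each reported result is rounded a single time. The derived quantities (ignition loss, the totals, glass mass, the four compositions, the yield) are computed using the weight values per 2053 t of glass in full float precision as quoted within problem or answer.
LOI of each material in turn:
  wollastonite: 525.4 × 0.003000 = 1.576 t
  lead monoxide: 406.0 × 0.001000 = 0.4060 t
  silica sand: 432.7 × 0.002100 = 0.9087 t
  gibbsite: 1051 × 0.3418 = 359.2 t
Total LOI = 362.1 t
Glass = batch − LOI = 2415 − 362.1 = 2053 t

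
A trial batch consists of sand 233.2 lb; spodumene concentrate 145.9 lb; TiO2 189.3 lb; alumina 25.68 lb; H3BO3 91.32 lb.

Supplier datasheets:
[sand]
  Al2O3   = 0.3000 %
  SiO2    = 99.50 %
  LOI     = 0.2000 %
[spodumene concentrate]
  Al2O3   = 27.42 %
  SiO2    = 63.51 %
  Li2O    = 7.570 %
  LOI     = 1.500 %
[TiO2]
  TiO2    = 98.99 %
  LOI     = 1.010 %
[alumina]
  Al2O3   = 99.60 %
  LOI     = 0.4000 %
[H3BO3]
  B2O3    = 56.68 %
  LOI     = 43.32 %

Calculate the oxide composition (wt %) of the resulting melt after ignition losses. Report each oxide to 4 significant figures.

Each numeric step keeps full precision from first step to last — in-progress results are displayed, rounded to 4 significant figures, in the printout; each reported value includes exactly one rounding; derived quantities, which include totals, the yield, net glass mass, ignition loss, five oxide percentages, are re-derived at exact precision, as written in question or answer, from the batch weights at 641.2 lb of glass.
Per-oxide mass from batch:
  TiO2: 189.3·0.9899 = 187.4 lb
  B2O3: 91.32·0.5668 = 51.76 lb
  Al2O3: 233.2·0.003000 + 145.9·0.2742 + 25.68·0.9960 = 66.28 lb
  SiO2: 233.2·0.9950 + 145.9·0.6351 = 324.7 lb
  Li2O: 145.9·0.07570 = 11.04 lb
LOI: 233.2·0.002000 + 145.9·0.01500 + 189.3·0.01010 + 25.68·0.004000 + 91.32·0.4332 = 44.23 lb
Glass = total batch minus LOI = 685.4 − 44.23 = 641.2 lb (= the summed oxide contributions)
each oxide over glass, ×100, is wt %

Glass mass = 641.2 lb (batch 685.4 − LOI 44.23).
Composition: TiO2 29.23%, B2O3 8.073%, Al2O3 10.34%, SiO2 50.64%, Li2O 1.723%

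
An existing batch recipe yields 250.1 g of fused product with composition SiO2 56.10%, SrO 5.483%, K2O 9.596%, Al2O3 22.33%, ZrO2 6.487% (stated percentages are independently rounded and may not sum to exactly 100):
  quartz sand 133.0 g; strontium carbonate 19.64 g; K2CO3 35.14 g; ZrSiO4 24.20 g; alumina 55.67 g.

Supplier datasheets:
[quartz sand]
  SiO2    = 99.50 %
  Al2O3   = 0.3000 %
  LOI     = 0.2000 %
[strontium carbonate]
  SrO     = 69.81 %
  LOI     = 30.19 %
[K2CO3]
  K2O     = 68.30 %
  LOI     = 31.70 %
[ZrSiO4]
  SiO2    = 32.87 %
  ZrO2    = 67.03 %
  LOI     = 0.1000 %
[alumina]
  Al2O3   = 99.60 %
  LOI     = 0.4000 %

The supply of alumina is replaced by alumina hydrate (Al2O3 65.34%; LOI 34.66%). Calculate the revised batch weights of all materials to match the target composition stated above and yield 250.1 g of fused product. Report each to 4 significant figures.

The working math keeps full float precision through the solve. In-progress results are printed (rounded to 4 significant figures) across the worked steps; every reported number carries a single rounding; the derived quantities, which include yield, ignition loss, the five compositions, totals, glass mass, are re-derived at full precision, as quoted within the problem or the answer, using the weight values on 250.1 g of glass.
Target oxide masses per 250.1 g fused product:
  SiO2: 56.10% × 250.1 = 140.3 g
  SrO: 5.483% × 250.1 = 13.71 g
  K2O: 9.596% × 250.1 = 24.00 g
  Al2O3: 22.33% × 250.1 = 55.85 g
  ZrO2: 6.487% × 250.1 = 16.22 g
Oxide-by-oxide audit working from each reported weight, at the basis given (delivered sums recover each target once rounding is allowed for):
  SiO2: 133.0·0.9950 + 24.20·0.3287 = 140.3 g (target 140.3 g)
  SrO: 19.64·0.6981 = 13.71 g (target 13.71 g)
  K2O: 35.14·0.6830 = 24.00 g (target 24.00 g)
  Al2O3: 133.0·0.003000 + 84.86·0.6534 = 55.85 g (target 55.85 g)
  ZrO2: 24.20·0.6703 = 16.22 g (target 16.22 g)
Mass balance on the glass: net batch after ignition = 250.1 g (targets for the oxides total 250.1 g; with the basis standing at 250.1 g — gaps are rounding artifacts).
Adding the batch up: Σ batch = 296.8 g; loss to ignition Σ batch·LOI = 46.77 g; yield = glass ÷ total batch = 84.24%.

Revised batch per 250.1 g fused product:
  quartz sand: 133.0 g
  strontium carbonate: 19.64 g
  K2CO3: 35.14 g
  ZrSiO4: 24.20 g
  alumina hydrate: 84.86 g
Total batch = 296.8 g; LOI loss = 46.77 g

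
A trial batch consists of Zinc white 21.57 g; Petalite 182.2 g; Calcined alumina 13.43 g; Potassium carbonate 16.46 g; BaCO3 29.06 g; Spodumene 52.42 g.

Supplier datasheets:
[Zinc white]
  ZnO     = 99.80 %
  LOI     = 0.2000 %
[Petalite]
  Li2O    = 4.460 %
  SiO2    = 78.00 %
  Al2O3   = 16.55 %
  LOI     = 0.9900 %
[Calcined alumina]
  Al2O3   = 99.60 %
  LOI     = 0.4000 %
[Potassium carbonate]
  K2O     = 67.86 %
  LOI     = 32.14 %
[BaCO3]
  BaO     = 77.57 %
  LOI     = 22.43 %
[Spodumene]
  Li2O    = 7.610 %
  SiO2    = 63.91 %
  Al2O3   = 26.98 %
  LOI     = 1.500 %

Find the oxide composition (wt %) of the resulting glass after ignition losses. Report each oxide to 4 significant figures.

Glass mass = 300.6 g (batch 315.1 − LOI 14.50).
Composition: Li2O 4.030%, SiO2 58.41%, BaO 7.498%, Al2O3 19.18%, ZnO 7.160%, K2O 3.715%

In-progress results are shown, with 4-significant-figure rounding, on the page. Each numeric step maintains full float precision through the solve — every reported result is rounded a single time — derived quantities (six oxide percentages, ignition loss, the yield, the totals, glass mass) are computed in exact precision from the batch weights per 300.6 g of glass as quoted within problem or answer.
What the batch supplies per oxide:
  Li2O: 182.2·0.04460 + 52.42·0.07610 = 12.12 g
  SiO2: 182.2·0.7800 + 52.42·0.6391 = 175.6 g
  BaO: 29.06·0.7757 = 22.54 g
  Al2O3: 182.2·0.1655 + 13.43·0.9960 + 52.42·0.2698 = 57.67 g
  ZnO: 21.57·0.9980 = 21.53 g
  K2O: 16.46·0.6786 = 11.17 g
LOI: 21.57·0.002000 + 182.2·0.009900 + 13.43·0.004000 + 16.46·0.3214 + 29.06·0.2243 + 52.42·0.01500 = 14.50 g
batch − LOI leaves glass = 315.1 − 14.50 = 300.6 g (equal to the oxide-mass sum)
each oxide over glass, ×100, is wt %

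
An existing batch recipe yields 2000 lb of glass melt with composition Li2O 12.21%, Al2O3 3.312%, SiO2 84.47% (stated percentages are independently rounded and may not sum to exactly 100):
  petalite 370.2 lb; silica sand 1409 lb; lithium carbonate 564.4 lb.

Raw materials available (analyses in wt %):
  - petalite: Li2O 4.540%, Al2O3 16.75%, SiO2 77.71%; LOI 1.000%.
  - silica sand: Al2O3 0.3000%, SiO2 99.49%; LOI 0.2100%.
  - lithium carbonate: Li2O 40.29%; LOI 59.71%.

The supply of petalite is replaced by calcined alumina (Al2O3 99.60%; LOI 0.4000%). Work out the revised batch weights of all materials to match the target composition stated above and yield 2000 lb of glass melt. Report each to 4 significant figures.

Values along the way are shown (rounded to four significant digits) alongside each step — the whole derivation carries full precision at every stage. Exactly one rounding lands on every reported number — derived quantities (the three compositions, LOI, totals, the yield, net glass mass) are carried at full precision using the weight values on 2000 lb of glass as set out in problem or answer.
Per-oxide target masses for 2000 lb glass melt:
  Li2O: 12.21% × 2000 = 244.2 lb
  Al2O3: 3.312% × 2000 = 66.24 lb
  SiO2: 84.47% × 2000 = 1689 lb
Mass-balance tally per oxide given the weights on record, relative to the basis at hand (delivered sums recover each target net of answer rounding effects):
  Li2O: 606.1·0.4029 = 244.2 lb (target 244.2 lb)
  Al2O3: 61.39·0.9960 + 1698·0.003000 = 66.24 lb (target 66.24 lb)
  SiO2: 1698·0.9949 = 1689 lb (target 1689 lb)
Auditing the glass mass value: total batch − LOI = 2000 lb (the targets, summed, come to 2000 lb; stated basis 2000 lb — a pure rounding effect).
Whole-batch sum: Σ batch = 2365 lb; LOI loss = Σ batch·LOI = 365.7 lb; yield, glass over the total, = 84.54%.

Revised batch per 2000 lb glass melt:
  calcined alumina: 61.39 lb
  silica sand: 1698 lb
  lithium carbonate: 606.1 lb
Total batch = 2365 lb; LOI loss = 365.7 lb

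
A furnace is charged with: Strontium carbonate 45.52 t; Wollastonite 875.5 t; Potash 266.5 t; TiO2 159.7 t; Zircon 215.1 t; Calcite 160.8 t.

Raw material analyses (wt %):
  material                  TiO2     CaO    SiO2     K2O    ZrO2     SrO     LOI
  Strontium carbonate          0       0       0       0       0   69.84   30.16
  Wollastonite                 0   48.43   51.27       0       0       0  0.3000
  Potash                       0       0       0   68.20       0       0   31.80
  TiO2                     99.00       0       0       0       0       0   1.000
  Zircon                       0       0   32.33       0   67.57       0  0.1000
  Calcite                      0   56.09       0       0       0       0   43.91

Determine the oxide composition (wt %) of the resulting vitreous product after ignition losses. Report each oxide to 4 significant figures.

Glass mass = 1550 t (batch 1723 − LOI 173.5).
Composition: TiO2 10.20%, CaO 33.18%, SiO2 33.45%, K2O 11.73%, ZrO2 9.379%, SrO 2.052%

Working values are displayed rounded to 4 significant digits in the working — all arithmetic keeps full precision in all steps — each reported value is rounded a single time — derived quantities, which include the totals, the six compositions, net glass mass, the yield, ignition loss, are recomputed in exact precision, exactly as printed in the problem or answer text, starting from the weights at 1550 t of glass.
Oxide-by-oxide delivered mass:
  TiO2: 159.7·0.9900 = 158.1 t
  CaO: 875.5·0.4843 + 160.8·0.5609 = 514.2 t
  SiO2: 875.5·0.5127 + 215.1·0.3233 = 518.4 t
  K2O: 266.5·0.6820 = 181.8 t
  ZrO2: 215.1·0.6757 = 145.3 t
  SrO: 45.52·0.6984 = 31.79 t
LOI: 45.52·0.3016 + 875.5·0.003000 + 266.5·0.3180 + 159.7·0.01000 + 215.1·0.001000 + 160.8·0.4391 = 173.5 t
Net of LOI, the glass mass = 1723 − 173.5 = 1550 t (matching Σ of the oxides)
each oxide over glass, ×100, is wt %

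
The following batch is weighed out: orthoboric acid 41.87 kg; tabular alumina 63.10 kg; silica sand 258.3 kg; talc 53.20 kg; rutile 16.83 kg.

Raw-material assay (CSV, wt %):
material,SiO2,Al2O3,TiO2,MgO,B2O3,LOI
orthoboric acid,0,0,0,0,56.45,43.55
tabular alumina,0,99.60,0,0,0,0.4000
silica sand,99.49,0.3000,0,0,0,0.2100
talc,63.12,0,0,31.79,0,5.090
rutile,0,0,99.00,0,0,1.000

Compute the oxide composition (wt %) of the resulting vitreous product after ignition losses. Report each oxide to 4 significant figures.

Glass mass = 411.4 kg (batch 433.3 − LOI 21.91).
Composition: SiO2 70.63%, Al2O3 15.47%, TiO2 4.050%, MgO 4.111%, B2O3 5.745%

Mid-chain values are printed rounded to 4 significant figures across the worked steps — every computation carries exact precision through every step — a single rounding produces each reported result — derived quantities, which include net glass mass, yield, ignition loss, five oxide percentages, totals, are carried in full float precision, as quoted within problem or answer, using the weight values per 411.4 kg of glass.
Delivered oxide masses:
  SiO2: 258.3·0.9949 + 53.20·0.6312 = 290.6 kg
  Al2O3: 63.10·0.9960 + 258.3·0.003000 = 63.62 kg
  TiO2: 16.83·0.9900 = 16.66 kg
  MgO: 53.20·0.3179 = 16.91 kg
  B2O3: 41.87·0.5645 = 23.64 kg
LOI: 41.87·0.4355 + 63.10·0.004000 + 258.3·0.002100 + 53.20·0.05090 + 16.83·0.01000 = 21.91 kg
Net of LOI, the glass mass = 433.3 − 21.91 = 411.4 kg (= Σ oxide masses)
wt %: oxide over glass, times 100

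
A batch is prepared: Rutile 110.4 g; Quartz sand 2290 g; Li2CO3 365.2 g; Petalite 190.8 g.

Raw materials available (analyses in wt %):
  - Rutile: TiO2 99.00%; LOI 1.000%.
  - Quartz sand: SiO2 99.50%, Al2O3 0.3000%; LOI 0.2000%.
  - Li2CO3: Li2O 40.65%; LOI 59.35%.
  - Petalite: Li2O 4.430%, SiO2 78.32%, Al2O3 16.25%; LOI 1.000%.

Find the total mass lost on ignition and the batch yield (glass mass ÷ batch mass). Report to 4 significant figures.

The working math carries full precision through the solve — mid-chain values are rounded to four significant digits as shown — every reported result is rounded just once. All derived quantities, including the yield, ignition loss, glass mass, four oxide percentages, the totals, are re-derived starting from the weights per 2732 g of glass at full precision precisely as stated by the problem or answer text.
Per-material ignition loss:
  Rutile: 110.4 × 0.01000 = 1.104 g
  Quartz sand: 2290 × 0.002000 = 4.580 g
  Li2CO3: 365.2 × 0.5935 = 216.7 g
  Petalite: 190.8 × 0.01000 = 1.908 g
Total LOI = 224.3 g
Glass = batch − LOI = 2956 − 224.3 = 2732 g

LOI loss = 224.3 g; glass = 2732 g; yield = 92.41%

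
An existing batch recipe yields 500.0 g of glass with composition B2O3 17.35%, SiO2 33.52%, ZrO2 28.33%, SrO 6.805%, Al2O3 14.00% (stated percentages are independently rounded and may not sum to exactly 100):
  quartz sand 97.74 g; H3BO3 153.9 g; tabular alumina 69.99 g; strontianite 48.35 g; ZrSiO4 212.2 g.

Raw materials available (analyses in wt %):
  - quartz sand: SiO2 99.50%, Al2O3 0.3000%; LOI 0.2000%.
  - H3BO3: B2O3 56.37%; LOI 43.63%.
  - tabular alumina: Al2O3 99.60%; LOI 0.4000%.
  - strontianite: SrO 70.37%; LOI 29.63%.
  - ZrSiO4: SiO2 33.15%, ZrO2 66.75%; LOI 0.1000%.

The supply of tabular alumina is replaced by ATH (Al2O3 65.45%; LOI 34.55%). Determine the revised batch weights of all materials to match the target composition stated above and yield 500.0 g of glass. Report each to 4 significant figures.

Revised batch per 500.0 g glass:
  quartz sand: 97.74 g
  H3BO3: 153.9 g
  ATH: 106.5 g
  strontianite: 48.35 g
  ZrSiO4: 212.2 g
Total batch = 618.7 g; LOI loss = 118.7 g

The intermediate values appear with 4-significant-digit rounding in the printout; every computation keeps full precision through every step; every reported value is rounded a single time. All derived quantities are rebuilt from the batch weights per 500.0 g of glass in full precision (five oxide percentages, the totals, ignition loss, glass mass, yield), exactly as shown in the question or the answer.
Target oxide masses per 500.0 g glass:
  B2O3: 17.35% × 500.0 = 86.75 g
  SiO2: 33.52% × 500.0 = 167.6 g
  ZrO2: 28.33% × 500.0 = 141.6 g
  SrO: 6.805% × 500.0 = 34.02 g
  Al2O3: 14.00% × 500.0 = 70.00 g
Sums-versus-targets review applying the batch weights above, for the quoted basis mass (summed amounts equal target values net of answer rounding effects):
  B2O3: 153.9·0.5637 = 86.75 g (target 86.75 g)
  SiO2: 97.74·0.9950 + 212.2·0.3315 = 167.6 g (target 167.6 g)
  ZrO2: 212.2·0.6675 = 141.6 g (target 141.6 g)
  SrO: 48.35·0.7037 = 34.02 g (target 34.02 g)
  Al2O3: 97.74·0.003000 + 106.5·0.6545 = 70.00 g (target 70.00 g)
Glass-mass bookkeeping: total charge less LOI = 500.0 g (per-oxide target masses sum to 500.0 g; basis as stated: 500.0 g — gaps are rounding artifacts).
Adding the batch up: Σ batch = 618.7 g; the LOI term Σ batch·LOI equals 118.7 g; the yield ratio, glass ÷ batch: 80.82%.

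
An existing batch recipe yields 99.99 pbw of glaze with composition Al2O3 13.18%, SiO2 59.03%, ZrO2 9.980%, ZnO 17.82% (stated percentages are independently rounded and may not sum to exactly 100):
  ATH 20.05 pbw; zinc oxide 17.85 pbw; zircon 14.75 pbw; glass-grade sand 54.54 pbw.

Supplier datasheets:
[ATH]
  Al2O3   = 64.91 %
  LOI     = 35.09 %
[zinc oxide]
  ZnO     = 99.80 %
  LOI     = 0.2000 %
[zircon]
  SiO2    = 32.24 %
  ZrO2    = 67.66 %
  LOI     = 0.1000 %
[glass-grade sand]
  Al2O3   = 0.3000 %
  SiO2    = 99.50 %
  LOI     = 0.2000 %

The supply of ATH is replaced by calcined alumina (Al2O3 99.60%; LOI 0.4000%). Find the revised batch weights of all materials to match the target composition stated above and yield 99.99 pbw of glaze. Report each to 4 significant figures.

Revised batch per 99.99 pbw glaze:
  calcined alumina: 13.07 pbw
  zinc oxide: 17.85 pbw
  zircon: 14.75 pbw
  glass-grade sand: 54.54 pbw
Total batch = 100.2 pbw; LOI loss = 0.2118 pbw

In-progress results appear with 4-significant-digit rounding on the page — exact precision is maintained in every operation; a single rounding completes each reported number — the derived quantities are rebuilt in full float precision (totals, four oxide percentages, yield, glass mass, LOI) from the weighed amounts for 99.99 pbw of glass as given in the problem or the answer.
Per-oxide target masses for 99.99 pbw glaze:
  Al2O3: 13.18% × 99.99 = 13.18 pbw
  SiO2: 59.03% × 99.99 = 59.02 pbw
  ZrO2: 9.980% × 99.99 = 9.979 pbw
  ZnO: 17.82% × 99.99 = 17.82 pbw
Mass-balance tally per oxide per the reported batch figures, under the basis named above (sum by sum, the targets are met modulo rounding of the values):
  Al2O3: 13.07·0.9960 + 54.54·0.003000 = 13.18 pbw (target 13.18 pbw)
  SiO2: 14.75·0.3224 + 54.54·0.9950 = 59.02 pbw (target 59.02 pbw)
  ZrO2: 14.75·0.6766 = 9.980 pbw (target 9.979 pbw)
  ZnO: 17.85·0.9980 = 17.81 pbw (target 17.82 pbw)
Consistency of the glass mass: batch Σ − ignition loss = 100.0 pbw (summing oxide targets gives 100.0 pbw; basis as stated: 99.99 pbw — a pure rounding effect).
Batch total: Σ batch = 100.2 pbw; the LOI term Σ batch·LOI equals 0.2118 pbw; glass ÷ batch gives a yield of 99.79%.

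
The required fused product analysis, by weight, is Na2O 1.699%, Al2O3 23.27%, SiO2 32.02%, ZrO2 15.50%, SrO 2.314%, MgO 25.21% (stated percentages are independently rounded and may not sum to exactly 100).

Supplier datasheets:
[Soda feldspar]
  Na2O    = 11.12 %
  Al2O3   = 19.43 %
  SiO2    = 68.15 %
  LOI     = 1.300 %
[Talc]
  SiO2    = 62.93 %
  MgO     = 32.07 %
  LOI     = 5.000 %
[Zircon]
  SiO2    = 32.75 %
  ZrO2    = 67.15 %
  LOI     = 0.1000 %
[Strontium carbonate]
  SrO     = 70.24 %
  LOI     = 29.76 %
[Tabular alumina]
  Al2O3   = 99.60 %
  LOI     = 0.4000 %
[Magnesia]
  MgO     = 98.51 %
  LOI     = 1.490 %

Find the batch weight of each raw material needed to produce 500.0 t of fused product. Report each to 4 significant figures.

All arithmetic maintains full float precision all the way through. Values along the way are printed rounded off to 4 significant figures within the worked lines. A single rounding produces every reported result. Derived quantities are computed starting from the weights for 500.0 t of glass at full precision (net glass mass, six oxide percentages, the totals, ignition loss, yield), as quoted within the problem or answer text.
Oxide mass targets, per 500.0 t fused product:
  Na2O: 1.699% × 500.0 = 8.495 t
  Al2O3: 23.27% × 500.0 = 116.4 t
  SiO2: 32.02% × 500.0 = 160.1 t
  ZrO2: 15.50% × 500.0 = 77.50 t
  SrO: 2.314% × 500.0 = 11.57 t
  MgO: 25.21% × 500.0 = 126.0 t
Checking each oxide sum working from each reported weight, on the stated basis (delivered sums recover each target net of answer rounding effects):
  Na2O: 76.39·0.1112 = 8.495 t (target 8.495 t)
  Al2O3: 76.39·0.1943 + 101.9·0.9960 = 116.3 t (target 116.4 t)
  SiO2: 76.39·0.6815 + 111.6·0.6293 + 115.4·0.3275 = 160.1 t (target 160.1 t)
  ZrO2: 115.4·0.6715 = 77.49 t (target 77.50 t)
  SrO: 16.47·0.7024 = 11.57 t (target 11.57 t)
  MgO: 111.6·0.3207 + 91.62·0.9851 = 126.0 t (target 126.0 t)
Glass-mass sanity pass: the batch minus its LOI: 500.0 t (the targets, summed, come to 500.1 t; the stated basis being 500.0 t — gaps are rounding artifacts).
Summing the batch: Σ batch = 513.4 t; LOI loss = Σ batch·LOI = 13.36 t; yield = glass ÷ total batch = 97.40%.

Batch per 500.0 t fused product:
  Soda feldspar: 76.39 t
  Talc: 111.6 t
  Zircon: 115.4 t
  Strontium carbonate: 16.47 t
  Tabular alumina: 101.9 t
  Magnesia: 91.62 t
Total batch = 513.4 t; LOI loss = 13.36 t; yield = 97.40%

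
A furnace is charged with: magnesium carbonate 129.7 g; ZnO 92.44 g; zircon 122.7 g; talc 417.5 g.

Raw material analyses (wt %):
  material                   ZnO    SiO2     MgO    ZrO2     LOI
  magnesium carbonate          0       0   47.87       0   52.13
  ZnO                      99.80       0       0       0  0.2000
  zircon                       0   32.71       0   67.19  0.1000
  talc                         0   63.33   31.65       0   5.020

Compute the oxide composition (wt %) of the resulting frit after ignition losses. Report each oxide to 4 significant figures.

Glass mass = 673.5 g (batch 762.3 − LOI 88.88).
Composition: ZnO 13.70%, SiO2 45.22%, MgO 28.84%, ZrO2 12.24%

All arithmetic carries exact precision in all steps. Values along the way are shown, with 4-significant-digit rounding, as written; exactly one rounding lands on every reported result; all derived quantities, which include net glass mass, the totals, the four compositions, the yield, LOI, are re-derived in exact precision, as set out in question or answer, using the weight values per 673.5 g of glass.
Oxide-by-oxide delivered mass:
  ZnO: 92.44·0.9980 = 92.26 g
  SiO2: 122.7·0.3271 + 417.5·0.6333 = 304.5 g
  MgO: 129.7·0.4787 + 417.5·0.3165 = 194.2 g
  ZrO2: 122.7·0.6719 = 82.44 g
LOI: 129.7·0.5213 + 92.44·0.002000 + 122.7·0.001000 + 417.5·0.05020 = 88.88 g
The glass mass, total less LOI, = 762.3 − 88.88 = 673.5 g (= Σ oxide masses)
each wt % is 100 × oxide ÷ glass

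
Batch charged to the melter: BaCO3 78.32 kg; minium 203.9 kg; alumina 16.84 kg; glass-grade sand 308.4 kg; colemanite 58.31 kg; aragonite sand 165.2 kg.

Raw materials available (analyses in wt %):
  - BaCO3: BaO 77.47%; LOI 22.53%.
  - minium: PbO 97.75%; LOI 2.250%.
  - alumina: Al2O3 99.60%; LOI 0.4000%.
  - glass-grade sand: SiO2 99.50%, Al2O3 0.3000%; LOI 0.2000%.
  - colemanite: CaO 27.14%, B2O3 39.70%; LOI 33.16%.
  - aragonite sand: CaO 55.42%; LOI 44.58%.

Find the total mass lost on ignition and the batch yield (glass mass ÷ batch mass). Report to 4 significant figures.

The intermediate values are shown rounded off to 4 significant figures across the worked steps — all arithmetic maintains exact precision at every stage — each reported figure takes a single rounding. The derived quantities (net glass mass, the totals, the six compositions, the yield, LOI) are rebuilt in exact precision from the batch weights at 715.1 kg of glass, as they appear in the question or the answer.
Material-by-material LOI:
  BaCO3: 78.32 × 0.2253 = 17.65 kg
  minium: 203.9 × 0.02250 = 4.588 kg
  alumina: 16.84 × 0.004000 = 0.06736 kg
  glass-grade sand: 308.4 × 0.002000 = 0.6168 kg
  colemanite: 58.31 × 0.3316 = 19.34 kg
  aragonite sand: 165.2 × 0.4458 = 73.65 kg
Total LOI = 115.9 kg
Glass = batch − LOI = 831.0 − 115.9 = 715.1 kg

LOI loss = 115.9 kg; glass = 715.1 kg; yield = 86.05%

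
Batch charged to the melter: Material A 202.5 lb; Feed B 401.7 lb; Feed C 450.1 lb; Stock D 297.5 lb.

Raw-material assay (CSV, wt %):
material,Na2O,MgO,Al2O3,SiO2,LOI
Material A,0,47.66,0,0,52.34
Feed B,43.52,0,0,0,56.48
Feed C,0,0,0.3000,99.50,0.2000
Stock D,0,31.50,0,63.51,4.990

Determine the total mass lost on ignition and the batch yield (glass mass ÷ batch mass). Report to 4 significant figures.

In-progress results are shown rounded to 4 significant digits alongside each step. Every computation keeps exact precision from first step to last; every reported figure carries a single rounding; all derived quantities, which include glass mass, yield, the four compositions, LOI, totals, are carried in full float precision, exactly as printed in question or answer, using the weight values at 1003 lb of glass.
LOI of each material in turn:
  Material A: 202.5 × 0.5234 = 106.0 lb
  Feed B: 401.7 × 0.5648 = 226.9 lb
  Feed C: 450.1 × 0.002000 = 0.9002 lb
  Stock D: 297.5 × 0.04990 = 14.85 lb
Total LOI = 348.6 lb
Glass = batch − LOI = 1352 − 348.6 = 1003 lb

LOI loss = 348.6 lb; glass = 1003 lb; yield = 74.21%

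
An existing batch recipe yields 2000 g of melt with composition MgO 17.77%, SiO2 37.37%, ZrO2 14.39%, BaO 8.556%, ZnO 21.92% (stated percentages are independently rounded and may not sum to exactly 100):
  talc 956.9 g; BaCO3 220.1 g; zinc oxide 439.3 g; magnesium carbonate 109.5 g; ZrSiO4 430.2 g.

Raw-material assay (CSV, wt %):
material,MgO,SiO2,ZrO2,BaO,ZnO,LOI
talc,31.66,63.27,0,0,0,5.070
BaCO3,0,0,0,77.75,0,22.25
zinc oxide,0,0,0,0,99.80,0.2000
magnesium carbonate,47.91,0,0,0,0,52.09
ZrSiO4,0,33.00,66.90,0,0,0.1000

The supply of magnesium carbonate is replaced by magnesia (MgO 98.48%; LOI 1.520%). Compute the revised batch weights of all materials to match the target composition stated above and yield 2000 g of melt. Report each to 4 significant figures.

Revised batch per 2000 g melt:
  talc: 956.9 g
  BaCO3: 220.1 g
  zinc oxide: 439.3 g
  magnesia: 53.25 g
  ZrSiO4: 430.2 g
Total batch = 2100 g; LOI loss = 99.61 g

Each numeric step keeps exact precision through the solve; values along the way are displayed (rounded to 4 significant figures) at each printed step. Every reported figure is rounded just once; the derived quantities are carried at full precision (five oxide percentages, the totals, glass mass, ignition loss, yield) from the weighed amounts at 2000 g of glass as they appear in problem or answer.
Target masses of each oxide per 2000 g melt:
  MgO: 17.77% × 2000 = 355.4 g
  SiO2: 37.37% × 2000 = 747.4 g
  ZrO2: 14.39% × 2000 = 287.8 g
  BaO: 8.556% × 2000 = 171.1 g
  ZnO: 21.92% × 2000 = 438.4 g
Oxide-by-oxide audit on the weights just shown, at the basis given (delivered sums recover each target up to rounding of the answer):
  MgO: 956.9·0.3166 + 53.25·0.9848 = 355.4 g (target 355.4 g)
  SiO2: 956.9·0.6327 + 430.2·0.3300 = 747.4 g (target 747.4 g)
  ZrO2: 430.2·0.6690 = 287.8 g (target 287.8 g)
  BaO: 220.1·0.7775 = 171.1 g (target 171.1 g)
  ZnO: 439.3·0.9980 = 438.4 g (target 438.4 g)
Consistency of the glass mass: batch Σ − ignition loss = 2000 g (the targets, summed, come to 2000 g; against the stated basis, 2000 g — any gap is answer rounding).
Whole-batch sum: Σ batch = 2100 g; LOI removed, Σ of batch·LOI: 99.61 g; yield: glass divided by total = 95.26%.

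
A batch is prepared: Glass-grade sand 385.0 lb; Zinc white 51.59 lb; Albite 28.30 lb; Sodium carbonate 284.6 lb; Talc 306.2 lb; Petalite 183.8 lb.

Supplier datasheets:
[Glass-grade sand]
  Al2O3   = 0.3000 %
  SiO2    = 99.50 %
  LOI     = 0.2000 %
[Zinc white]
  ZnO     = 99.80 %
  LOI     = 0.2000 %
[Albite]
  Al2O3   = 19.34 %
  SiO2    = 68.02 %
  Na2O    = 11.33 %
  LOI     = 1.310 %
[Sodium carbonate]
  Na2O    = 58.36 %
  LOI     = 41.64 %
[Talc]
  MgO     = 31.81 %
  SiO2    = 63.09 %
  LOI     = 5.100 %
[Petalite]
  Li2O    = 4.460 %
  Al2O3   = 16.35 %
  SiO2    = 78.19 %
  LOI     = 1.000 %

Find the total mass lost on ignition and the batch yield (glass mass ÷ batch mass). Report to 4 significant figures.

LOI loss = 137.2 lb; glass = 1102 lb; yield = 88.93%

The intermediate values are printed rounded to 4 significant figures as written — the whole derivation runs at full float precision at every stage; every reported value takes just one rounding — the derived quantities are recomputed from the batch weights per 1102 lb of glass in exact precision (glass mass, LOI, the totals, yield, six oxide percentages) as quoted within question or answer.
LOI of each material in turn:
  Glass-grade sand: 385.0 × 0.002000 = 0.7700 lb
  Zinc white: 51.59 × 0.002000 = 0.1032 lb
  Albite: 28.30 × 0.01310 = 0.3707 lb
  Sodium carbonate: 284.6 × 0.4164 = 118.5 lb
  Talc: 306.2 × 0.05100 = 15.62 lb
  Petalite: 183.8 × 0.01000 = 1.838 lb
Total LOI = 137.2 lb
Glass = batch − LOI = 1239 − 137.2 = 1102 lb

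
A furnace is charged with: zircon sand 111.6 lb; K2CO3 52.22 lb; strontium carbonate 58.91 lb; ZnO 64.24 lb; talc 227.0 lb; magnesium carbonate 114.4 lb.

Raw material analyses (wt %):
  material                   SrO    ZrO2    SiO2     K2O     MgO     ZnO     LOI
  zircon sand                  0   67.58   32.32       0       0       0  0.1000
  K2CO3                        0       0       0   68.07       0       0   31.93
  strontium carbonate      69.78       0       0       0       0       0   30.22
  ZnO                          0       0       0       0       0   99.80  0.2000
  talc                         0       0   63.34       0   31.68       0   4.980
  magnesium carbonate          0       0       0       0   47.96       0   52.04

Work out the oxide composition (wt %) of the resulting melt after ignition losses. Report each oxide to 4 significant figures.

Glass mass = 522.8 lb (batch 628.4 − LOI 105.6).
Composition: SrO 7.863%, ZrO2 14.43%, SiO2 34.40%, K2O 6.799%, MgO 24.25%, ZnO 12.26%

Mid-chain values are printed, with 4-significant-digit rounding, across the worked steps — the whole derivation carries full float precision in all steps — exactly one rounding is applied to each reported figure; derived quantities are rebuilt in exact precision (ignition loss, net glass mass, totals, six oxide percentages, the yield) starting from the weights on 522.8 lb of glass, as written in the problem or answer text.
Delivered oxide masses:
  SrO: 58.91·0.6978 = 41.11 lb
  ZrO2: 111.6·0.6758 = 75.42 lb
  SiO2: 111.6·0.3232 + 227.0·0.6334 = 179.9 lb
  K2O: 52.22·0.6807 = 35.55 lb
  MgO: 227.0·0.3168 + 114.4·0.4796 = 126.8 lb
  ZnO: 64.24·0.9980 = 64.11 lb
LOI: 111.6·0.001000 + 52.22·0.3193 + 58.91·0.3022 + 64.24·0.002000 + 227.0·0.04980 + 114.4·0.5204 = 105.6 lb
Glass = total batch minus LOI = 628.4 − 105.6 = 522.8 lb (consistent with Σ oxide mass)
wt %: oxide over glass, times 100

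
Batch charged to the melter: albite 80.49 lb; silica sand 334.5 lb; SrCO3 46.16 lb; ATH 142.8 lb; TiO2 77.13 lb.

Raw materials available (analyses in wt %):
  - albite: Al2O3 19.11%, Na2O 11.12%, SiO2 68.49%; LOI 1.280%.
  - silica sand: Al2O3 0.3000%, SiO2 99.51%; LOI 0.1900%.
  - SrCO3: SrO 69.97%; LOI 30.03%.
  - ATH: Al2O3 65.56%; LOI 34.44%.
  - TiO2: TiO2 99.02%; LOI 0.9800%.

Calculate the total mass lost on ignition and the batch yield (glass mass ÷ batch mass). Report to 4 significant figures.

LOI loss = 65.46 lb; glass = 615.6 lb; yield = 90.39%

All internal work carries full float precision at all times. In-progress results are printed (rounded to four significant figures) in the working. A single rounding produces each reported figure — all derived quantities, including the five compositions, yield, totals, net glass mass, LOI, are rebuilt from the weighed amounts for 615.6 lb of glass in full precision precisely as stated by the problem or answer text.
Each material's LOI contribution:
  albite: 80.49 × 0.01280 = 1.030 lb
  silica sand: 334.5 × 0.001900 = 0.6355 lb
  SrCO3: 46.16 × 0.3003 = 13.86 lb
  ATH: 142.8 × 0.3444 = 49.18 lb
  TiO2: 77.13 × 0.009800 = 0.7559 lb
Total LOI = 65.46 lb
Glass = batch − LOI = 681.1 − 65.46 = 615.6 lb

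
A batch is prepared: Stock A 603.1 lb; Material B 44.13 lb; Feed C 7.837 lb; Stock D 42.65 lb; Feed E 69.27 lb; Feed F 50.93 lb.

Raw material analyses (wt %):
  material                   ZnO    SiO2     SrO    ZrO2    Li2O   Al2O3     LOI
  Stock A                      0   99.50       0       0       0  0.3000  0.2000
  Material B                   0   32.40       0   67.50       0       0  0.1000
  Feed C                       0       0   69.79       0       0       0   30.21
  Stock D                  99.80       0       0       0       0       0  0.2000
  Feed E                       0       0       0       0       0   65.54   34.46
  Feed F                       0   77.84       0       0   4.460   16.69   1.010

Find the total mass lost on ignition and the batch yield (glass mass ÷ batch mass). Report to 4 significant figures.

In-progress results are shown with 4-significant-figure rounding on the page; all arithmetic carries exact precision through every step; exactly one rounding lands on every reported value — derived quantities (the yield, glass mass, ignition loss, the six compositions, the totals) are carried starting from the weights at 789.8 lb of glass in full float precision, as quoted within the problem or answer text.
Ignition loss by material:
  Stock A: 603.1 × 0.002000 = 1.206 lb
  Material B: 44.13 × 0.001000 = 0.04413 lb
  Feed C: 7.837 × 0.3021 = 2.368 lb
  Stock D: 42.65 × 0.002000 = 0.08530 lb
  Feed E: 69.27 × 0.3446 = 23.87 lb
  Feed F: 50.93 × 0.01010 = 0.5144 lb
Total LOI = 28.09 lb
Glass = batch − LOI = 817.9 − 28.09 = 789.8 lb

LOI loss = 28.09 lb; glass = 789.8 lb; yield = 96.57%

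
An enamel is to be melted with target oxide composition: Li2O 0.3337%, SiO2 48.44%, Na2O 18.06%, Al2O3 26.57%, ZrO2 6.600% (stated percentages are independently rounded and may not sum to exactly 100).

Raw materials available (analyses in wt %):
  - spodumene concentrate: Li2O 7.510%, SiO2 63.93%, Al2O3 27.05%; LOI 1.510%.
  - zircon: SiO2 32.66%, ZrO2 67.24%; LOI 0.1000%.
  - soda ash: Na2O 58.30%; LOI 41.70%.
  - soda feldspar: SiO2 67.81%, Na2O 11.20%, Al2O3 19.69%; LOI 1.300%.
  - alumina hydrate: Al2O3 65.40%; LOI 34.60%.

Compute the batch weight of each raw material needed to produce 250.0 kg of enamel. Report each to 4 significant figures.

The whole derivation holds exact precision throughout; mid-chain values are shown rounded to 4 significant digits alongside each step — each reported figure sees exactly one rounding. All derived quantities are re-derived using the weight values per 250.0 kg of glass at full precision (LOI, totals, the five compositions, the yield, glass mass), exactly as printed in either problem or answer.
The oxide mass targets at 250.0 kg enamel:
  Li2O: 0.3337% × 250.0 = 0.8342 kg
  SiO2: 48.44% × 250.0 = 121.1 kg
  Na2O: 18.06% × 250.0 = 45.15 kg
  Al2O3: 26.57% × 250.0 = 66.42 kg
  ZrO2: 6.600% × 250.0 = 16.50 kg
Checking each oxide sum from the weights as reported, at the basis given (summed amounts equal target values inside rounding margins):
  Li2O: 11.11·0.07510 = 0.8344 kg (target 0.8342 kg)
  SiO2: 11.11·0.6393 + 24.54·0.3266 + 156.3·0.6781 = 121.1 kg (target 121.1 kg)
  Na2O: 47.42·0.5830 + 156.3·0.1120 = 45.15 kg (target 45.15 kg)
  Al2O3: 11.11·0.2705 + 156.3·0.1969 + 49.92·0.6540 = 66.43 kg (target 66.42 kg)
  ZrO2: 24.54·0.6724 = 16.50 kg (target 16.50 kg)
Glass mass check: total charge less LOI = 250.0 kg (the targets, summed, come to 250.0 kg; versus the stated basis of 250.0 kg — rounding explains the deltas).
Whole-batch sum: Σ batch = 289.3 kg; LOI loss = Σ batch·LOI = 39.27 kg; yield, glass over the total, = 86.43%.

Batch per 250.0 kg enamel:
  spodumene concentrate: 11.11 kg
  zircon: 24.54 kg
  soda ash: 47.42 kg
  soda feldspar: 156.3 kg
  alumina hydrate: 49.92 kg
Total batch = 289.3 kg; LOI loss = 39.27 kg; yield = 86.43%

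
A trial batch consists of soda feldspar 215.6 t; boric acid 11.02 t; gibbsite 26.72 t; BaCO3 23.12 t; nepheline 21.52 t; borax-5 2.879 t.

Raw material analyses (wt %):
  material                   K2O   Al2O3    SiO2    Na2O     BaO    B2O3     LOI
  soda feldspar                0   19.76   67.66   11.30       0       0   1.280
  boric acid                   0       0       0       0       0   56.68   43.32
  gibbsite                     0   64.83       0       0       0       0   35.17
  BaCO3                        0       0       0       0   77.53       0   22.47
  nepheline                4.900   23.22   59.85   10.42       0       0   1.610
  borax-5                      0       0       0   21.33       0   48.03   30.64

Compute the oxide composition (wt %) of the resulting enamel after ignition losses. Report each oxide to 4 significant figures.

Each numeric step holds exact precision at each step — the intermediate values appear (rounded to four significant digits) alongside each step. Every reported value takes exactly one rounding. All derived quantities, which include yield, LOI, net glass mass, totals, the six compositions, are computed at full precision, exactly as printed in question or answer, from the weighed amounts for 277.5 t of glass.
Mass of each oxide from the mix:
  K2O: 21.52·0.04900 = 1.054 t
  Al2O3: 215.6·0.1976 + 26.72·0.6483 + 21.52·0.2322 = 64.92 t
  SiO2: 215.6·0.6766 + 21.52·0.5985 = 158.8 t
  Na2O: 215.6·0.1130 + 21.52·0.1042 + 2.879·0.2133 = 27.22 t
  BaO: 23.12·0.7753 = 17.92 t
  B2O3: 11.02·0.5668 + 2.879·0.4803 = 7.629 t
LOI: 215.6·0.01280 + 11.02·0.4332 + 26.72·0.3517 + 23.12·0.2247 + 21.52·0.01610 + 2.879·0.3064 = 23.35 t
batch − LOI leaves glass = 300.9 − 23.35 = 277.5 t (consistent with Σ oxide mass)
wt % = 100 × oxide mass / glass mass

Glass mass = 277.5 t (batch 300.9 − LOI 23.35).
Composition: K2O 0.3800%, Al2O3 23.39%, SiO2 57.21%, Na2O 9.809%, BaO 6.459%, B2O3 2.749%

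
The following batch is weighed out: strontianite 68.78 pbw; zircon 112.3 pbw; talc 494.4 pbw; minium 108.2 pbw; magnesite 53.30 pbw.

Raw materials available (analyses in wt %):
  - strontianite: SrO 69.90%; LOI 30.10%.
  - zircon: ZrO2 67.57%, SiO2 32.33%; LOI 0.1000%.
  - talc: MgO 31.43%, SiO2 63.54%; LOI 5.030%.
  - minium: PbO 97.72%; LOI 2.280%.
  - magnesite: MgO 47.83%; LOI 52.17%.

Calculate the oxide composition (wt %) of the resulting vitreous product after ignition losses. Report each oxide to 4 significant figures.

Every computation keeps full float precision from first step to last. Rounding to 4 significant digits applies to every working value as printed. Every reported figure includes exactly one rounding — derived quantities, including five oxide percentages, net glass mass, totals, the yield, ignition loss, are recomputed using the weight values per 761.0 pbw of glass in exact precision, as quoted within the problem or the answer.
What the batch supplies per oxide:
  ZrO2: 112.3·0.6757 = 75.88 pbw
  MgO: 494.4·0.3143 + 53.30·0.4783 = 180.9 pbw
  SrO: 68.78·0.6990 = 48.08 pbw
  SiO2: 112.3·0.3233 + 494.4·0.6354 = 350.4 pbw
  PbO: 108.2·0.9772 = 105.7 pbw
LOI: 68.78·0.3010 + 112.3·0.001000 + 494.4·0.05030 + 108.2·0.02280 + 53.30·0.5217 = 75.96 pbw
Net of LOI, the glass mass = 837.0 − 75.96 = 761.0 pbw (the oxide masses sum to this)
each oxide over glass, ×100, is wt %

Glass mass = 761.0 pbw (batch 837.0 − LOI 75.96).
Composition: ZrO2 9.971%, MgO 23.77%, SrO 6.317%, SiO2 46.05%, PbO 13.89%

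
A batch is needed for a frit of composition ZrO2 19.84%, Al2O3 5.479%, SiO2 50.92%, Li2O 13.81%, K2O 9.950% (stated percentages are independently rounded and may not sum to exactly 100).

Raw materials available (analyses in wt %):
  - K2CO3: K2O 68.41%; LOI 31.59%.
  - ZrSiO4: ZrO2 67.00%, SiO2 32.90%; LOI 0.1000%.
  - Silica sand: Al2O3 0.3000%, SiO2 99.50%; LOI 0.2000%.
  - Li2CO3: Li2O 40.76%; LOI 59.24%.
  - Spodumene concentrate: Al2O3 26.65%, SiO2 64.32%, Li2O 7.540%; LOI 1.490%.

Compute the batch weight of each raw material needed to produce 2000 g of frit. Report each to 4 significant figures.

The intermediate values are displayed, rounded to 4 significant figures, in the working — every computation carries full precision through every step; every reported result takes exactly one rounding — derived quantities, which include totals, net glass mass, five oxide percentages, the yield, ignition loss, are recomputed at full precision, precisely as stated by the problem or answer text, from the weighed amounts at 2000 g of glass.
Oxide-by-oxide targets in 2000 g frit:
  ZrO2: 19.84% × 2000 = 396.8 g
  Al2O3: 5.479% × 2000 = 109.6 g
  SiO2: 50.92% × 2000 = 1018 g
  Li2O: 13.81% × 2000 = 276.2 g
  K2O: 9.950% × 2000 = 199.0 g
Oxide-by-oxide audit using the reported weights, on the stated basis (sums match the target masses given rounding of the digits):
  ZrO2: 592.2·0.6700 = 396.8 g (target 396.8 g)
  Al2O3: 566.0·0.003000 + 404.8·0.2665 = 109.6 g (target 109.6 g)
  SiO2: 592.2·0.3290 + 566.0·0.9950 + 404.8·0.6432 = 1018 g (target 1018 g)
  Li2O: 602.7·0.4076 + 404.8·0.07540 = 276.2 g (target 276.2 g)
  K2O: 290.9·0.6841 = 199.0 g (target 199.0 g)
Mass balance on the glass: batch total minus LOI = 2000 g (summing oxide targets gives 2000 g; versus the stated basis of 2000 g — a pure rounding effect).
Batch grand total — Σ batch = 2457 g; ignition loss, Σ(batch × LOI) = 456.7 g; glass ÷ batch gives a yield of 81.41%.

Batch per 2000 g frit:
  K2CO3: 290.9 g
  ZrSiO4: 592.2 g
  Silica sand: 566.0 g
  Li2CO3: 602.7 g
  Spodumene concentrate: 404.8 g
Total batch = 2457 g; LOI loss = 456.7 g; yield = 81.41%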